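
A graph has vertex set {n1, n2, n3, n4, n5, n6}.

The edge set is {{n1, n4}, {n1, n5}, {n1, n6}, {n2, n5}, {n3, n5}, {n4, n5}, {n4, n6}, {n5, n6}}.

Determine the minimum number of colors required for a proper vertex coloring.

n1, n4, n5, n6 form a clique, so at least 4 colors are needed.
A valid assignment using 4 colors: n1=2, n2=2, n3=2, n4=4, n5=1, n6=3. Every edge joins two different colors.

4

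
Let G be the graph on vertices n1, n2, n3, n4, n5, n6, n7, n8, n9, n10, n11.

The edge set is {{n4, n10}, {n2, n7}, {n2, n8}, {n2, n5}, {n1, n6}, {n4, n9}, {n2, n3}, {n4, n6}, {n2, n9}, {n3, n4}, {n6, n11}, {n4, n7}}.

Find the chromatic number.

2

n4 and n9 are adjacent, so at least 2 colors are needed.
2 colors suffice: color R → {n1, n2, n4, n11}; color B → {n3, n5, n6, n7, n8, n9, n10}. Each edge has distinct colors on its endpoints.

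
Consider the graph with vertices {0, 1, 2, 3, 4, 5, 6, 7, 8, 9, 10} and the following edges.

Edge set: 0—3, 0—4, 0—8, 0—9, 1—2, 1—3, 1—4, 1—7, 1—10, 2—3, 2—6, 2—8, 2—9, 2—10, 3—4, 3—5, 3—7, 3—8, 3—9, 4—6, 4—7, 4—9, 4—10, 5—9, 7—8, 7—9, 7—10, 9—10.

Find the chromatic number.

1, 4, 7, 10 form a clique, so at least 4 colors are needed.
4 colors suffice: color a → {3, 6, 10}; color b → {1, 8, 9}; color c → {2, 4, 5}; color d → {0, 7}. Every edge joins two different colors.

4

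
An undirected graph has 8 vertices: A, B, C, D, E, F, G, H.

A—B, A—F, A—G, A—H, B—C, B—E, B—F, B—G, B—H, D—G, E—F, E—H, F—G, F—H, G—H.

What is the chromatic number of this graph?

5

A, B, F, G, H are pairwise adjacent (a clique of size 5), so at least 5 colors are needed.
5 colors suffice: color 1 → {B, D}; color 2 → {C, F}; color 3 → {E, G}; color 4 → {H}; color 5 → {A}. Every edge joins two different colors.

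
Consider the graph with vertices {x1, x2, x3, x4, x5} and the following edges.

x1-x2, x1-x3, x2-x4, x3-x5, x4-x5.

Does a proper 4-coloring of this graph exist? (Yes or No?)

Yes

The chromatic number is 3. The cycle x2-x1-x3-x5-x4-x2 has odd length 5, so it cannot be 2-colored; at least 3 colors are needed.
3 colors suffice: x1=blue, x2=green, x3=red, x4=red, x5=blue.
Since 4 ≥ 3, a proper 4-coloring certainly exists.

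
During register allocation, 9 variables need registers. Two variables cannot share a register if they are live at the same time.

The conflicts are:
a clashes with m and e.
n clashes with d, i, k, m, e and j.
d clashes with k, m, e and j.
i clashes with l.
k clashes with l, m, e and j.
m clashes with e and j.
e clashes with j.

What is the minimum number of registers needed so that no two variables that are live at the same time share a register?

n, d, k, m, e, j all conflict with each other, so at least 6 registers are needed.
6 registers suffice: register 1 → {a, n, l}; register 2 → {i, m}; register 3 → {k}; register 4 → {e}; register 5 → {d}; register 6 → {j}. Each listed conflict is separated.

6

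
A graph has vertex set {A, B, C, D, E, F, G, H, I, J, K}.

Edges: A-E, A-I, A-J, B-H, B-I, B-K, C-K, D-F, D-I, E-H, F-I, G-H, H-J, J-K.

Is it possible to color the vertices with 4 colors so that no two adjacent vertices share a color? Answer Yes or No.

The chromatic number is 3. D, F, I form a triangle, so at least 3 colors are needed.
3 colors suffice: A=3, B=2, C=2, D=3, E=2, F=2, G=2, H=1, I=1, J=2, K=1.
Since 4 ≥ 3, a proper 4-coloring certainly exists.

Yes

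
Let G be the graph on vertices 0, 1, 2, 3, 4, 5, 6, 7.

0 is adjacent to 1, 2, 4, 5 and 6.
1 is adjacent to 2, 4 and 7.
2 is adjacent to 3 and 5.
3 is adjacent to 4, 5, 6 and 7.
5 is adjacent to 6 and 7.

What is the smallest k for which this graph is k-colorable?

0, 1, 4 are mutually adjacent, so at least 3 colors are needed.
A valid assignment using 3 colors: 0=blue, 1=red, 2=green, 3=blue, 4=green, 5=red, 6=green, 7=green. No two adjacent vertices share a color.

3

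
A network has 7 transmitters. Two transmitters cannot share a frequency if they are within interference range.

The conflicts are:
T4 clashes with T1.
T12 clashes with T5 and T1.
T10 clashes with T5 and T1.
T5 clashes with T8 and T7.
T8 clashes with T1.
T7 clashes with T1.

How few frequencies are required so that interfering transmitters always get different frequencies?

T7 and T1 conflict, so at least 2 frequencies are needed.
2 frequencies suffice: T4=2, T12=2, T10=2, T5=1, T8=2, T7=2, T1=1. No two conflicting transmitters share a frequency.

2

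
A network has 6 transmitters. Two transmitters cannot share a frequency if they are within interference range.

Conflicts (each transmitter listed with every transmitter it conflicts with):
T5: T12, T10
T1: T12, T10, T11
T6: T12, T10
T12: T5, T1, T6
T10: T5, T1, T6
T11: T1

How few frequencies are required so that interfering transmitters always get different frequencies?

T1 and T10 conflict, so at least 2 frequencies are needed.
2 frequencies suffice: frequency 1 → {T12, T10, T11}; frequency 2 → {T5, T1, T6}. Each listed conflict is separated.

2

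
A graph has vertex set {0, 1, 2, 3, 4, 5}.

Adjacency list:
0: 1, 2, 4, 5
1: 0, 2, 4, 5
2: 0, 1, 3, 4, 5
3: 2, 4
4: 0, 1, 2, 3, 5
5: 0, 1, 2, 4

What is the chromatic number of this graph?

5

0, 1, 2, 4, 5 form a clique, so at least 5 colors are needed.
5 colors suffice: color red → {2}; color blue → {4}; color green → {1, 3}; color yellow → {0}; color purple → {5}. No two adjacent vertices share a color.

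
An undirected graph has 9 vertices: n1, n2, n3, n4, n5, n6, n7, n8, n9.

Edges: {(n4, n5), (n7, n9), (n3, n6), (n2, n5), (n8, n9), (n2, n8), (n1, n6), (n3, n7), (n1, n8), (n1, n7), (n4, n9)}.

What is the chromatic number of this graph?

The cycle n2-n8-n9-n4-n5-n2 has odd length 5, so it cannot be 2-colored; at least 3 colors are needed.
3 colors suffice: color 1 → {n5, n6, n7, n8}; color 2 → {n1, n2, n3, n9}; color 3 → {n4}. Every edge joins two different colors.

3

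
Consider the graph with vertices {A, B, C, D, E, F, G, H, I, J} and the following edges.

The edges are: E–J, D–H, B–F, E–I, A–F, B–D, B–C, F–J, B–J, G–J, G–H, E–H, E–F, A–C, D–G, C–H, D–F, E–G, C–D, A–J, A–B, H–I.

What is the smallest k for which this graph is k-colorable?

4

A, B, F, J are pairwise adjacent (a clique of size 4), so at least 4 colors are needed.
4 colors suffice: A=1, B=4, C=3, D=1, E=1, F=2, G=4, H=2, I=3, J=3. Each edge has distinct colors on its endpoints.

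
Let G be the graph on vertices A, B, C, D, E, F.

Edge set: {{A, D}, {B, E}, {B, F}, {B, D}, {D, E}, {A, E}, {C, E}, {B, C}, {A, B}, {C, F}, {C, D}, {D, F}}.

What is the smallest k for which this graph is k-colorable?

A, B, D, E are mutually adjacent (a clique of size 4), so at least 4 colors are needed.
4 colors suffice: color 1 → {D}; color 2 → {B}; color 3 → {E, F}; color 4 → {A, C}. Each edge has distinct colors on its endpoints.

4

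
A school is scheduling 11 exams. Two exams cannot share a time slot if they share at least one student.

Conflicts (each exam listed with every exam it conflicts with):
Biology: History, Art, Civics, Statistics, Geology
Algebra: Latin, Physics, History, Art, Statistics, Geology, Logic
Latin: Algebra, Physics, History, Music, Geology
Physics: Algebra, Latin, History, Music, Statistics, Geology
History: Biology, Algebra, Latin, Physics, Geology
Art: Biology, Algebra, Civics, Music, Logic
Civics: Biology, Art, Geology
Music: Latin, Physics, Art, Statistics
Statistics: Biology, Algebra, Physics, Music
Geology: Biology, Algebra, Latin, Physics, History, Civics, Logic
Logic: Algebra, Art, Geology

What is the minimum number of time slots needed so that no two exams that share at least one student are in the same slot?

Algebra, Latin, Physics, History, Geology pairwise conflict, so at least 5 time slots are needed.
5 time slots suffice: time slot 1 → {Art, Statistics, Geology}; time slot 2 → {Biology, Algebra, Music}; time slot 3 → {Physics, Civics, Logic}; time slot 4 → {History}; time slot 5 → {Latin}. Every pair that conflicts lands in different time slots.

5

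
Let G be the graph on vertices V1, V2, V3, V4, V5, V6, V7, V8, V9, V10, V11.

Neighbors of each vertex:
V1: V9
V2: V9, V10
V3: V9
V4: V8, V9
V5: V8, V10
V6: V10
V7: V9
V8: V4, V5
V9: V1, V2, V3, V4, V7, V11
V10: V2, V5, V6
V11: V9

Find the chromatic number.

V4 and V9 are adjacent, so at least 2 colors are needed.
2 colors suffice: color 1 → {V8, V9, V10}; color 2 → {V1, V2, V3, V4, V5, V6, V7, V11}. Every edge joins two different colors.

2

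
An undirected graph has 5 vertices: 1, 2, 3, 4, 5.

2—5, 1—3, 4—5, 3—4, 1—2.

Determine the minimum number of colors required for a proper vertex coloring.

3

The cycle 2-5-4-3-1-2 has odd length 5, so it cannot be 2-colored; at least 3 colors are needed.
3 colors suffice: 1=red, 2=green, 3=blue, 4=red, 5=blue. Each edge has distinct colors on its endpoints.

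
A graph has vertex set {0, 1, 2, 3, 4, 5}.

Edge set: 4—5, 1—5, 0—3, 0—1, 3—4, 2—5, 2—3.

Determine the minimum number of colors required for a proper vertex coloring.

The cycle 5-4-3-0-1-5 has odd length 5, so it cannot be 2-colored; at least 3 colors are needed.
A valid assignment using 3 colors: 0=c, 1=b, 2=b, 3=a, 4=b, 5=a. Each edge has distinct colors on its endpoints.

3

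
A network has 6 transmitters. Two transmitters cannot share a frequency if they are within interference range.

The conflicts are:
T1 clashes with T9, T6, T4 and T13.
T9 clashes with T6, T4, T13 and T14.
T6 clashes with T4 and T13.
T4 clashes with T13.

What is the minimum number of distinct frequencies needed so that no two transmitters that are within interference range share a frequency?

5

T1, T9, T6, T4, T13 pairwise conflict, so at least 5 frequencies are needed.
5 frequencies suffice: frequency 1 → {T9}; frequency 2 → {T13, T14}; frequency 3 → {T4}; frequency 4 → {T1}; frequency 5 → {T6}. No two conflicting transmitters share a frequency.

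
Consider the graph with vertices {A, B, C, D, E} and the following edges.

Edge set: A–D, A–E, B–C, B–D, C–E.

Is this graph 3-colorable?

Yes

The chromatic number is 3. The cycle A-E-C-B-D-A has odd length 5, so it cannot be 2-colored; at least 3 colors are needed.
3 colors suffice: color 1 → {C, D}; color 2 → {B, E}; color 3 → {A}.
That is already a proper 3-coloring.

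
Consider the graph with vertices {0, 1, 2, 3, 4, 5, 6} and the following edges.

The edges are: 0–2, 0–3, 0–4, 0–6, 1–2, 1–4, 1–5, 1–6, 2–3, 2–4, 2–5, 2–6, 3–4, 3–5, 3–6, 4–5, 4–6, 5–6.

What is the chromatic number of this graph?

5

0, 2, 3, 4, 6 are pairwise adjacent (a clique of size 5), so at least 5 colors are needed.
A valid assignment using 5 colors: 0=yellow, 1=purple, 2=green, 3=purple, 4=red, 5=yellow, 6=blue. Every edge joins two different colors.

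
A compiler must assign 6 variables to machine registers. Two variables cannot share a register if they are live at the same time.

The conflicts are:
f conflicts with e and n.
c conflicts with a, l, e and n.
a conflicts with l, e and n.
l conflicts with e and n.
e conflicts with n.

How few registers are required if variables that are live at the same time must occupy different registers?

c, a, l, e, n are mutually in conflict, so at least 5 registers are needed.
5 registers suffice: f=3, c=5, a=4, l=3, e=2, n=1. No two conflicting variables share a register.

5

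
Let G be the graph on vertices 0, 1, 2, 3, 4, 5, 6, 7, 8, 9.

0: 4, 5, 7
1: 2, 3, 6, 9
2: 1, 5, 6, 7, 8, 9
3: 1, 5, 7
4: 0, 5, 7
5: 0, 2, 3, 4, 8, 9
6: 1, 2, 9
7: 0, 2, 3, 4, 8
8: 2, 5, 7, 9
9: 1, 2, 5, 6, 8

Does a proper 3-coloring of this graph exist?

1, 2, 6, 9 are mutually adjacent (a clique of size 4), so at least 4 colors are needed.
So 3 colors are not enough.

No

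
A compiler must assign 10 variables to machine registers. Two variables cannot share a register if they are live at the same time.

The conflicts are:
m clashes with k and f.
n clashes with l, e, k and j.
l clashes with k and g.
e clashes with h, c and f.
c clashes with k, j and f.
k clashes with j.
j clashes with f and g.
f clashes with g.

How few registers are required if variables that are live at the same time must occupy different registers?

e, c, f pairwise conflict, so at least 3 registers are needed.
3 registers suffice: m=2, n=3, l=2, e=2, h=1, c=3, k=1, j=2, f=1, g=3. Every pair that conflicts lands in different registers.

3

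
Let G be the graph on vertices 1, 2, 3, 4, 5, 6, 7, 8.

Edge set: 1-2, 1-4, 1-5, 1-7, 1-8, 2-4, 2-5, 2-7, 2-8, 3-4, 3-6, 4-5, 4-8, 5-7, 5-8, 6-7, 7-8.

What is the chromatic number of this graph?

1, 2, 5, 7, 8 form a clique, so at least 5 colors are needed.
5 colors suffice: 1=e, 2=d, 3=b, 4=a, 5=c, 6=c, 7=a, 8=b. Each edge has distinct colors on its endpoints.

5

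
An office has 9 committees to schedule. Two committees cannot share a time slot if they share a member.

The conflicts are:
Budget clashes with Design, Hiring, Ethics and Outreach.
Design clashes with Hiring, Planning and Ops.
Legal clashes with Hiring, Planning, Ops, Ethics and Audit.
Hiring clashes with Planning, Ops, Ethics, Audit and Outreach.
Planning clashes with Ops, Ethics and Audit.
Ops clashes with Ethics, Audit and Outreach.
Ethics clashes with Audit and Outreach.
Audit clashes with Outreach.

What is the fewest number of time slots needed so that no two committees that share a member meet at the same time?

6

Legal, Hiring, Planning, Ops, Ethics, Audit pairwise conflict, so at least 6 time slots are needed.
A valid assignment using 6 time slots: Budget=3, Design=2, Legal=6, Hiring=1, Planning=4, Ops=3, Ethics=2, Audit=5, Outreach=4. Each listed conflict is separated.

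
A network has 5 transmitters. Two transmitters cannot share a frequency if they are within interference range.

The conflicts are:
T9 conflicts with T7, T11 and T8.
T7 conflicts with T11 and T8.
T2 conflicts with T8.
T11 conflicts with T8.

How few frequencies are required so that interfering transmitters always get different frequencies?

4

T9, T7, T11, T8 pairwise conflict, so at least 4 frequencies are needed.
4 frequencies suffice: frequency 1 → {T8}; frequency 2 → {T7, T2}; frequency 3 → {T9}; frequency 4 → {T11}. No two conflicting transmitters share a frequency.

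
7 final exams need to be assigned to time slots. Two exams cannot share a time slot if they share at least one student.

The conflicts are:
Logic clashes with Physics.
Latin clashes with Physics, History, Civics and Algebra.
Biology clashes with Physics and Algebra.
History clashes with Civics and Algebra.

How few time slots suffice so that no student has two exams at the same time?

3

Latin, History, Algebra are mutually in conflict, so at least 3 time slots are needed.
A valid assignment using 3 time slots: Logic=1, Latin=1, Biology=1, Physics=2, History=3, Civics=2, Algebra=2. Each listed conflict is separated.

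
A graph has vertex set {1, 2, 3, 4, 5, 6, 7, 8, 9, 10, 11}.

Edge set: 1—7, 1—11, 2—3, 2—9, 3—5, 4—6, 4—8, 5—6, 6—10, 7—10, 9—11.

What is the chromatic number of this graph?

3

The cycle 11-1-7-10-6-5-3-2-9-11 has odd length 9, so it cannot be 2-colored; at least 3 colors are needed.
3 colors suffice: color a → {2, 6, 7, 8, 11}; color b → {1, 3, 4, 9, 10}; color c → {5}. Each edge has distinct colors on its endpoints.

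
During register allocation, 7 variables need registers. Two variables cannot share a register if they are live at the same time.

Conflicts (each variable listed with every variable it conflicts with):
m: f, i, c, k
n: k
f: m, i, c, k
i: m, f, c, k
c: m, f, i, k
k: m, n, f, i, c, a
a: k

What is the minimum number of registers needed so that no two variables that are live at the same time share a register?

m, f, i, c, k pairwise conflict, so at least 5 registers are needed.
5 registers suffice: m=5, n=2, f=3, i=2, c=4, k=1, a=2. No two conflicting variables share a register.

5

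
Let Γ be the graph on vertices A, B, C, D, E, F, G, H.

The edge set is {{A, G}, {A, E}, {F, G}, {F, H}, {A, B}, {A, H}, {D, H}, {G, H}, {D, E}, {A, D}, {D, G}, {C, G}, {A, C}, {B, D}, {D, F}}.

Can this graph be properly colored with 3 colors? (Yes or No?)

A, D, G, H form a clique, so at least 4 colors are needed.
So 3 colors are not enough.

No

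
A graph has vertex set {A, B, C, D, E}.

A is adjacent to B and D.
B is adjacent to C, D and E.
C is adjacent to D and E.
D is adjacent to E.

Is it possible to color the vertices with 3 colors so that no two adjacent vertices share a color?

B, C, D, E form a clique, so at least 4 colors are needed.
So 3 colors are not enough.

No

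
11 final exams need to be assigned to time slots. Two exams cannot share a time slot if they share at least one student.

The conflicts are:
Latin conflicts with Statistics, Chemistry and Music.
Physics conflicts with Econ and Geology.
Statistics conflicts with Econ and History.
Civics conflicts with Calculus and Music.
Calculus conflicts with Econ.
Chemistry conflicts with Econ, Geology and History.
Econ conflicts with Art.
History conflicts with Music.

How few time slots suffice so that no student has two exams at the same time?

Chemistry and Geology conflict, so at least 2 time slots are needed.
2 time slots suffice: time slot 1 → {Latin, Civics, Econ, Geology, History}; time slot 2 → {Physics, Statistics, Calculus, Chemistry, Art, Music}. Every pair that conflicts lands in different time slots.

2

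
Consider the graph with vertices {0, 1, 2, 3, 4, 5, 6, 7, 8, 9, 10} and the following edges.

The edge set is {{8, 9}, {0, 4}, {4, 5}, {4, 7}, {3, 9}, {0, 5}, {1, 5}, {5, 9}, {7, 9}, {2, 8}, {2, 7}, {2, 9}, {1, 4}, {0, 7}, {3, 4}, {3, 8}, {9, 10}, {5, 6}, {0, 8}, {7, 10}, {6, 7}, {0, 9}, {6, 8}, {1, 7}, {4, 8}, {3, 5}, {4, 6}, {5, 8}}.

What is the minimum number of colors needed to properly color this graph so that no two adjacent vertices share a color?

0, 5, 8, 9 are mutually adjacent (a clique of size 4), so at least 4 colors are needed.
4 colors suffice: color red → {4, 9}; color blue → {5, 7}; color green → {1, 8, 10}; color yellow → {0, 2, 3, 6}. Each edge has distinct colors on its endpoints.

4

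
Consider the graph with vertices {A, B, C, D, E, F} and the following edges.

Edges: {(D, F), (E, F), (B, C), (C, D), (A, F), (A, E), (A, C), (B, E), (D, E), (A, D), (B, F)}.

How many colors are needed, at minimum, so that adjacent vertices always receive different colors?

4

A, D, E, F are pairwise adjacent (a clique of size 4), so at least 4 colors are needed.
A valid assignment using 4 colors: A=4, B=3, C=1, D=3, E=2, F=1. Every edge joins two different colors.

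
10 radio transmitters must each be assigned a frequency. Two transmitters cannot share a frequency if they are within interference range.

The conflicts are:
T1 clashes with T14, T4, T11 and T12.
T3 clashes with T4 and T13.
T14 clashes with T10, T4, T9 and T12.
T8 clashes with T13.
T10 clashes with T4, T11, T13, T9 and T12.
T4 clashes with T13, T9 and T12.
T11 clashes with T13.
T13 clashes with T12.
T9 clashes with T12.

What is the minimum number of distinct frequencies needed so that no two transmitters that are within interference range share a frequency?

T14, T10, T4, T9, T12 pairwise conflict, so at least 5 frequencies are needed.
A valid assignment using 5 frequencies: T1=3, T3=3, T14=2, T8=1, T10=3, T4=1, T11=1, T13=2, T9=5, T12=4. No two conflicting transmitters share a frequency.

5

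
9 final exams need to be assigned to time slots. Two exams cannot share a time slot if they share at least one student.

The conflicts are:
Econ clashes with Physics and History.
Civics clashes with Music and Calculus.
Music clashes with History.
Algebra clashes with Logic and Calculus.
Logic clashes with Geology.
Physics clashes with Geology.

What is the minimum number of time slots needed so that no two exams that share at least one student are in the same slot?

3

The cycle Calculus-Algebra-Logic-Geology-Physics-Econ-History-Music-Civics-Calculus has odd length 9, so it cannot be 2-colored; at least 3 time slots are needed.
Using 3 time slots: Econ=2, Civics=2, Music=1, Algebra=2, Logic=1, Physics=1, Calculus=1, History=3, Geology=2. No two conflicting exams share a time slot.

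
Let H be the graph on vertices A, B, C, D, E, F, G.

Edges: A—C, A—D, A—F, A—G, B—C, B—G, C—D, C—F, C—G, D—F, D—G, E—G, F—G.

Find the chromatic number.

A, C, D, F, G are pairwise adjacent (a clique of size 5), so at least 5 colors are needed.
A valid assignment using 5 colors: A=4, B=3, C=2, D=3, E=2, F=5, G=1. Every edge joins two different colors.

5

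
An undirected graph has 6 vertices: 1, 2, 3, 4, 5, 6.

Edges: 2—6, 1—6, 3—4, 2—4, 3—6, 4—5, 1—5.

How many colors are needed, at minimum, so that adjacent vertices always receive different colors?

The cycle 3-6-1-5-4-3 has odd length 5, so it cannot be 2-colored; at least 3 colors are needed.
3 colors suffice: color red → {4, 6}; color blue → {1, 2, 3}; color green → {5}. Each edge has distinct colors on its endpoints.

3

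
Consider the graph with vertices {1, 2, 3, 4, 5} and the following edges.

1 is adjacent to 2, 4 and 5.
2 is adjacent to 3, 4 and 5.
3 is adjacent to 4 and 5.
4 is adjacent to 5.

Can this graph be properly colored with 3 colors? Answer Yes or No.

1, 2, 4, 5 form a clique, so at least 4 colors are needed.
So 3 colors are not enough.

No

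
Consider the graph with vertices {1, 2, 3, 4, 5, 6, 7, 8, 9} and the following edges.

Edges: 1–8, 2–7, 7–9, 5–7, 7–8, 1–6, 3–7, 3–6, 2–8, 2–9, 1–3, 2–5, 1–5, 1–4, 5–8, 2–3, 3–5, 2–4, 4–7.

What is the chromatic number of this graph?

4

2, 5, 7, 8 form a clique, so at least 4 colors are needed.
4 colors suffice: color a → {1, 7}; color b → {2, 6}; color c → {4, 5, 9}; color d → {3, 8}. Every edge joins two different colors.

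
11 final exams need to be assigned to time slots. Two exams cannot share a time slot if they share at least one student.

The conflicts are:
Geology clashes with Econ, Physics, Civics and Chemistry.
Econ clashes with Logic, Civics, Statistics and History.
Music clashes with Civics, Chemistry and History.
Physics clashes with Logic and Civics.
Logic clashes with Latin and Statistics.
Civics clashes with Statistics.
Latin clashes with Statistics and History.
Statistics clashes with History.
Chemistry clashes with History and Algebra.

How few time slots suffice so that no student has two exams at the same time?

3

Music, Chemistry, History pairwise conflict, so at least 3 time slots are needed.
3 time slots suffice: time slot 1 → {Logic, Civics, History, Algebra}; time slot 2 → {Geology, Music, Statistics}; time slot 3 → {Econ, Physics, Latin, Chemistry}. Every pair that conflicts lands in different time slots.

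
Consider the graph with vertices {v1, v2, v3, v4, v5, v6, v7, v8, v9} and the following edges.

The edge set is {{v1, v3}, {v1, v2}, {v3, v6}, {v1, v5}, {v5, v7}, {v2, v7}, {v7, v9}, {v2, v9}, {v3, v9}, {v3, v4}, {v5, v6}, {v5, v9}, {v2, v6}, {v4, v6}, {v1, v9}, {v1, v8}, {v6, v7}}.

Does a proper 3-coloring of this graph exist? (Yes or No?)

The chromatic number is 3. v1, v3, v9 form a triangle, so at least 3 colors are needed.
A valid assignment using 3 colors: v1=1, v2=3, v3=3, v4=1, v5=3, v6=2, v7=1, v8=2, v9=2.
That is already a proper 3-coloring.

Yes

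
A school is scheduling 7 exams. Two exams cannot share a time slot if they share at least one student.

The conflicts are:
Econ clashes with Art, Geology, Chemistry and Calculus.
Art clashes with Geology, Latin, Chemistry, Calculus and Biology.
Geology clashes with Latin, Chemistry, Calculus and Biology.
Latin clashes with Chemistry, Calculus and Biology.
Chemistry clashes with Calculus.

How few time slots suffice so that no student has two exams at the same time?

Art, Geology, Latin, Chemistry, Calculus all conflict with each other, so at least 5 time slots are needed.
5 time slots suffice: time slot 1 → {Geology}; time slot 2 → {Art}; time slot 3 → {Econ, Latin}; time slot 4 → {Chemistry, Biology}; time slot 5 → {Calculus}. Each listed conflict is separated.

5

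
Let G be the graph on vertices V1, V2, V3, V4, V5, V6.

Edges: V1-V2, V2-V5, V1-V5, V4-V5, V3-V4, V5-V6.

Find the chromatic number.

V1, V2, V5 are pairwise adjacent, so at least 3 colors are needed.
3 colors suffice: color 1 → {V3, V5}; color 2 → {V2, V4, V6}; color 3 → {V1}. No two adjacent vertices share a color.

3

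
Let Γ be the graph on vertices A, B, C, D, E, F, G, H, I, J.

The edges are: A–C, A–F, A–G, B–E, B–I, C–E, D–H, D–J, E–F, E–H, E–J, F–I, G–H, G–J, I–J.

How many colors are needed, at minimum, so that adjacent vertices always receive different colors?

3

The cycle A-G-J-E-C-A has odd length 5, so it cannot be 2-colored; at least 3 colors are needed.
One proper 3-coloring: A=3, B=2, C=2, D=1, E=1, F=2, G=1, H=2, I=1, J=2. No two adjacent vertices share a color.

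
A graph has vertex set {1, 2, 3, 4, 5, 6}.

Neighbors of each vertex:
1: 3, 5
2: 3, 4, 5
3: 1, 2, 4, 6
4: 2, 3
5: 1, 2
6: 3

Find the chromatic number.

2, 3, 4 form a triangle, so at least 3 colors are needed.
3 colors suffice: color a → {3, 5}; color b → {1, 2, 6}; color c → {4}. No two adjacent vertices share a color.

3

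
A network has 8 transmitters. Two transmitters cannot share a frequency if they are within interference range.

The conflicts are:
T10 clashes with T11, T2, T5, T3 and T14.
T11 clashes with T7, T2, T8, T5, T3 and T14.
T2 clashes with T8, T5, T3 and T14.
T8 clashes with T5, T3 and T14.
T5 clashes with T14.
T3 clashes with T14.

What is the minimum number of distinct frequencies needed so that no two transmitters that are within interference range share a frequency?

T10, T11, T2, T3, T14 pairwise conflict, so at least 5 frequencies are needed.
5 frequencies suffice: T10=4, T11=1, T7=2, T2=2, T8=4, T5=5, T3=5, T14=3. Each listed conflict is separated.

5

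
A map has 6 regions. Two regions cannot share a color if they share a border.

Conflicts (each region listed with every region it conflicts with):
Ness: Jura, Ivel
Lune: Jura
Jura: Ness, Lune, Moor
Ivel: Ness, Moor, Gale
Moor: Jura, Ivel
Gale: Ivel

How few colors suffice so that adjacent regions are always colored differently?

2

Lune and Jura conflict, so at least 2 colors are needed.
2 colors suffice: color 1 → {Jura, Ivel}; color 2 → {Ness, Lune, Moor, Gale}. Every pair that conflicts lands in different colors.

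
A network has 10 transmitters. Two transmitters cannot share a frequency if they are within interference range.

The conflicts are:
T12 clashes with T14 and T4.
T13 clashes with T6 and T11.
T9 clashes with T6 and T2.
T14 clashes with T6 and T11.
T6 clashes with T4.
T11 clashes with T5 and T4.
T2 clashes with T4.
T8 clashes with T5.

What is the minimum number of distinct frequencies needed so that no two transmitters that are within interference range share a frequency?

2

T11 and T5 conflict, so at least 2 frequencies are needed.
2 frequencies suffice: frequency 1 → {T12, T6, T11, T2, T8}; frequency 2 → {T13, T9, T14, T5, T4}. Every pair that conflicts lands in different frequencies.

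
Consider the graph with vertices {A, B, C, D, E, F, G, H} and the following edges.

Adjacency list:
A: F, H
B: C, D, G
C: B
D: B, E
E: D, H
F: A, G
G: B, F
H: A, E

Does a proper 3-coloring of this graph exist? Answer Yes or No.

Yes

The chromatic number is 3. The cycle A-H-E-D-B-G-F-A has odd length 7, so it cannot be 2-colored; at least 3 colors are needed.
One proper 3-coloring: A=2, B=1, C=2, D=2, E=3, F=1, G=2, H=1.
That is already a proper 3-coloring.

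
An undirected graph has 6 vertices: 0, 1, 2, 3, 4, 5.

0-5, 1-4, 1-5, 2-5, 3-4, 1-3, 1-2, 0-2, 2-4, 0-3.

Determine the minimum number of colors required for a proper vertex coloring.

1, 2, 4 form a triangle, so at least 3 colors are needed.
3 colors suffice: color red → {2, 3}; color blue → {0, 1}; color green → {4, 5}. No two adjacent vertices share a color.

3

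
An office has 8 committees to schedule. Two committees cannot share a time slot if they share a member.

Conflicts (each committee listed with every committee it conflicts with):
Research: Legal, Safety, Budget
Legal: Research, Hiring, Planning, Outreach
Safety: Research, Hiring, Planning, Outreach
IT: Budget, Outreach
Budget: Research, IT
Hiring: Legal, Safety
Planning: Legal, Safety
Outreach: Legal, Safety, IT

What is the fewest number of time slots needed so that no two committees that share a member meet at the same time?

The cycle IT-Outreach-Safety-Research-Budget-IT has odd length 5, so it cannot be 2-colored; at least 3 time slots are needed.
3 time slots suffice: time slot 1 → {Legal, Safety, Budget}; time slot 2 → {Research, Hiring, Planning, Outreach}; time slot 3 → {IT}. Each listed conflict is separated.

3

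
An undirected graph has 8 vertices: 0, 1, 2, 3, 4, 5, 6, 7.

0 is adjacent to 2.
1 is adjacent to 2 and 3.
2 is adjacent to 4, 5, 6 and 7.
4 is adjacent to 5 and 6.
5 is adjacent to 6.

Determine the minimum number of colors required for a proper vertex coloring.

4

2, 4, 5, 6 are pairwise adjacent (a clique of size 4), so at least 4 colors are needed.
A valid assignment using 4 colors: 0=b, 1=b, 2=a, 3=a, 4=c, 5=d, 6=b, 7=b. Each edge has distinct colors on its endpoints.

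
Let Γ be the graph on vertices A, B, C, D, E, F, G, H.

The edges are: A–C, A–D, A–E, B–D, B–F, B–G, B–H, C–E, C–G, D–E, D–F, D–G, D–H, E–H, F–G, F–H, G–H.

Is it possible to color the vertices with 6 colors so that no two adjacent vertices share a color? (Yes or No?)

Yes

The chromatic number is 5. B, D, F, G, H are mutually adjacent (a clique of size 5), so at least 5 colors are needed.
One proper 5-coloring: A=3, B=4, C=1, D=1, E=2, F=5, G=2, H=3.
Since 6 ≥ 5, a proper 6-coloring certainly exists.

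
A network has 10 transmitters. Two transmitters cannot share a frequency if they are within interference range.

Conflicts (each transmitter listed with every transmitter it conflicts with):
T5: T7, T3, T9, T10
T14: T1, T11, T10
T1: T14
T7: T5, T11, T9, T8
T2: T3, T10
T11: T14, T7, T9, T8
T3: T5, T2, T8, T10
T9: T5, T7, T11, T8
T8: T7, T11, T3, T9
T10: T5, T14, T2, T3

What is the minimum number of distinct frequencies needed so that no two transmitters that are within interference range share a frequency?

4

T7, T11, T9, T8 are mutually in conflict, so at least 4 frequencies are needed.
4 frequencies suffice: frequency 1 → {T5, T14, T2, T8}; frequency 2 → {T1, T7, T3}; frequency 3 → {T11, T10}; frequency 4 → {T9}. Every pair that conflicts lands in different frequencies.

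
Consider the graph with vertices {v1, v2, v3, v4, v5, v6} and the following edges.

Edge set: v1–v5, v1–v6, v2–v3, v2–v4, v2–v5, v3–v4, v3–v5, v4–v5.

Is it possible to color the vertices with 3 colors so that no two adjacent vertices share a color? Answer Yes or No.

v2, v3, v4, v5 form a clique, so at least 4 colors are needed.
So 3 colors are not enough.

No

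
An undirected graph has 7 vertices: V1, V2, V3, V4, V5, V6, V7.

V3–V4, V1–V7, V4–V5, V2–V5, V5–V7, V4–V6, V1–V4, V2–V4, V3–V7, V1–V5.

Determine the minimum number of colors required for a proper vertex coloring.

V2, V4, V5 are pairwise adjacent, so at least 3 colors are needed.
3 colors suffice: color 1 → {V4, V7}; color 2 → {V3, V5, V6}; color 3 → {V1, V2}. Every edge joins two different colors.

3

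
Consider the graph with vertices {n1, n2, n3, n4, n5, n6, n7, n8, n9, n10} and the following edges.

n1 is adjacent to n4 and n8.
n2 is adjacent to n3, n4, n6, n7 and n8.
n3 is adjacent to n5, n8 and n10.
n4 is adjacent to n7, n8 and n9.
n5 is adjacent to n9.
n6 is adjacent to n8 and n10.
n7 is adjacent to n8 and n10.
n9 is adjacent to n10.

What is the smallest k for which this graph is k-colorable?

4

n2, n4, n7, n8 form a clique, so at least 4 colors are needed.
One proper 4-coloring: n1=B, n2=B, n3=G, n4=G, n5=R, n6=G, n7=Y, n8=R, n9=B, n10=R. Each edge has distinct colors on its endpoints.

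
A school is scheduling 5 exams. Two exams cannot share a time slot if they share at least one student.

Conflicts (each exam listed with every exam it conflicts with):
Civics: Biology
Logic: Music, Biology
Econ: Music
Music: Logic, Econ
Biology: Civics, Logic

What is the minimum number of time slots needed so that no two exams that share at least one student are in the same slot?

2

Logic and Music conflict, so at least 2 time slots are needed.
Using 2 time slots: Civics=1, Logic=1, Econ=1, Music=2, Biology=2. No two conflicting exams share a time slot.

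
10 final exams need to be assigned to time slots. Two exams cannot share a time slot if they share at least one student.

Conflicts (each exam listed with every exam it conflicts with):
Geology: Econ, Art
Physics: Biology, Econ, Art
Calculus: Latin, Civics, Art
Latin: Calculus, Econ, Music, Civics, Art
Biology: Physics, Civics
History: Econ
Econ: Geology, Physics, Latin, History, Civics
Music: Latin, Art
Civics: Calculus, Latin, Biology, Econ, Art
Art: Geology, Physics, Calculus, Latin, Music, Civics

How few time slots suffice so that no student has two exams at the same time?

Calculus, Latin, Civics, Art all conflict with each other, so at least 4 time slots are needed.
4 time slots suffice: Geology=2, Physics=2, Calculus=4, Latin=2, Biology=1, History=2, Econ=1, Music=3, Civics=3, Art=1. Every pair that conflicts lands in different time slots.

4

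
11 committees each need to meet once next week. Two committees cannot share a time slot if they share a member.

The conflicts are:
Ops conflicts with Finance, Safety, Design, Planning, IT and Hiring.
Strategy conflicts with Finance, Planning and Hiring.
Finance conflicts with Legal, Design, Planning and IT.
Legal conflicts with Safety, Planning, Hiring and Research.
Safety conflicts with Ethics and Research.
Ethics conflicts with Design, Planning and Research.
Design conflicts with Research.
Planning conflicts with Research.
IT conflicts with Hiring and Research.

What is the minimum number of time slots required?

3

Ops, Finance, Planning are mutually in conflict, so at least 3 time slots are needed.
3 time slots suffice: time slot 1 → {Ops, Strategy, Legal, Ethics}; time slot 2 → {Finance, Hiring, Research}; time slot 3 → {Safety, Design, Planning, IT}. Each listed conflict is separated.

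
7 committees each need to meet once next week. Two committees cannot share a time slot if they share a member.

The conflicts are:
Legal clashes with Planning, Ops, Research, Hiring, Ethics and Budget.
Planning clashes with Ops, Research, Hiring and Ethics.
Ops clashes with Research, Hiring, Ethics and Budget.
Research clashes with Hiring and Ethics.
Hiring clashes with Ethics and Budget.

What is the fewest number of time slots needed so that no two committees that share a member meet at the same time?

Legal, Planning, Ops, Research, Hiring, Ethics all conflict with each other, so at least 6 time slots are needed.
6 time slots suffice: Legal=1, Planning=4, Ops=3, Research=6, Hiring=2, Ethics=5, Budget=4. Each listed conflict is separated.

6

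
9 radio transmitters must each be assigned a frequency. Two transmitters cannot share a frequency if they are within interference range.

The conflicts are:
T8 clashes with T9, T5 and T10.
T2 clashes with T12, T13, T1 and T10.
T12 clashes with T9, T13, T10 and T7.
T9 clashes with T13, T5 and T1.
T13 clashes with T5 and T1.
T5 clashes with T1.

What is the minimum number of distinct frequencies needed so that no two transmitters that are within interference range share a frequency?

4

T9, T13, T5, T1 pairwise conflict, so at least 4 frequencies are needed.
4 frequencies suffice: frequency 1 → {T13, T10, T7}; frequency 2 → {T12, T5}; frequency 3 → {T2, T9}; frequency 4 → {T8, T1}. Each listed conflict is separated.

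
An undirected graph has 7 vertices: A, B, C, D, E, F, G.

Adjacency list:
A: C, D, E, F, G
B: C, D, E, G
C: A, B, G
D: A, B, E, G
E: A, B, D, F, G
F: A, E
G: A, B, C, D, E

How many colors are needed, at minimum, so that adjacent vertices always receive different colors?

A, D, E, G are mutually adjacent (a clique of size 4), so at least 4 colors are needed.
4 colors suffice: color 1 → {A, B}; color 2 → {C, E}; color 3 → {F, G}; color 4 → {D}. No two adjacent vertices share a color.

4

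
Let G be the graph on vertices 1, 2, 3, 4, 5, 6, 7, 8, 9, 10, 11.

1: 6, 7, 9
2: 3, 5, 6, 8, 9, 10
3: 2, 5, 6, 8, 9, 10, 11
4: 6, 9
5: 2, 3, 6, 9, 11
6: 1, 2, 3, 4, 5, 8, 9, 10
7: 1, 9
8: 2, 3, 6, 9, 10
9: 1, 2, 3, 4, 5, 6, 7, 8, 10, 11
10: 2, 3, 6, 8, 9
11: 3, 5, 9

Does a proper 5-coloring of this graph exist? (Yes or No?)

No

2, 3, 6, 8, 9, 10 form a clique, so at least 6 colors are needed.
So 5 colors are not enough.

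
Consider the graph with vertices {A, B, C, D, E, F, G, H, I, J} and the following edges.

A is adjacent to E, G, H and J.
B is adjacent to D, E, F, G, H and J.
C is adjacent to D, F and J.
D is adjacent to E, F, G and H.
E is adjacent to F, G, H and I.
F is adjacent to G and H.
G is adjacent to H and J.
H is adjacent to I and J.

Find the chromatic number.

6

B, D, E, F, G, H form a clique, so at least 6 colors are needed.
6 colors suffice: color 1 → {C, H}; color 2 → {G, I}; color 3 → {E, J}; color 4 → {A, B}; color 5 → {D}; color 6 → {F}. Each edge has distinct colors on its endpoints.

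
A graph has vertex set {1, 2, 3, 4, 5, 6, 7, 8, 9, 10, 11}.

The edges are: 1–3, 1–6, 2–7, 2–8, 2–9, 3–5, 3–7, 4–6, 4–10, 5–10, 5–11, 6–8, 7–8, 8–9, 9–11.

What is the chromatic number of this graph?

3

2, 7, 8 are mutually adjacent, so at least 3 colors are needed.
3 colors suffice: color red → {3, 4, 8, 11}; color blue → {5, 6, 7, 9}; color green → {1, 2, 10}. No two adjacent vertices share a color.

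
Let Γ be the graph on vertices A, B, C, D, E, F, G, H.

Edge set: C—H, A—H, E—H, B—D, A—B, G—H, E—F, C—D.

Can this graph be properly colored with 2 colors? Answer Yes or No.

The cycle D-C-H-A-B-D has odd length 5, so it cannot be 2-colored; at least 3 colors are needed.
So 2 colors are not enough.

No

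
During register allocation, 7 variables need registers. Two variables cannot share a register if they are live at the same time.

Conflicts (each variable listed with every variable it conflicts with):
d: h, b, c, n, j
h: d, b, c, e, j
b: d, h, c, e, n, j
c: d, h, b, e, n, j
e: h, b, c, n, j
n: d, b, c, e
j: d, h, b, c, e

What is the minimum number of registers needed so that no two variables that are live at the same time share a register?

5

h, b, c, e, j pairwise conflict, so at least 5 registers are needed.
A valid assignment using 5 registers: d=4, h=3, b=1, c=2, e=4, n=3, j=5. No two conflicting variables share a register.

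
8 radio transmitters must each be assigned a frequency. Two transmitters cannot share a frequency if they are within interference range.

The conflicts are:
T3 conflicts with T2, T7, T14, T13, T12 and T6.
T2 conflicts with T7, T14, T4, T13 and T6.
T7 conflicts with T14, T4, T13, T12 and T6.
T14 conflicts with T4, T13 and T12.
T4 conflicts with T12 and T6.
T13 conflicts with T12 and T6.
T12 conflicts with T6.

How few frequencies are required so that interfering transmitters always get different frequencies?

T3, T2, T7, T13, T6 all conflict with each other, so at least 5 frequencies are needed.
5 frequencies suffice: frequency 1 → {T7}; frequency 2 → {T14, T6}; frequency 3 → {T4, T13}; frequency 4 → {T2, T12}; frequency 5 → {T3}. No two conflicting transmitters share a frequency.

5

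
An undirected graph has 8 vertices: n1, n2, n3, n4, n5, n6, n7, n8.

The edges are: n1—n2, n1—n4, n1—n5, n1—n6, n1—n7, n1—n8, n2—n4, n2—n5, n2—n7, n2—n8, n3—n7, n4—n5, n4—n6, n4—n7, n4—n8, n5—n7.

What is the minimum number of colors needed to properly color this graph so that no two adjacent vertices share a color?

5

n1, n2, n4, n5, n7 are mutually adjacent (a clique of size 5), so at least 5 colors are needed.
5 colors suffice: color red → {n1, n3}; color blue → {n4}; color green → {n6, n7, n8}; color yellow → {n2}; color purple → {n5}. Each edge has distinct colors on its endpoints.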